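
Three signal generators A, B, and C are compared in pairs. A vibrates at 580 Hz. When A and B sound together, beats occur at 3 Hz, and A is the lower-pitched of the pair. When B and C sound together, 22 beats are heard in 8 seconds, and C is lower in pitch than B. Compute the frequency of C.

580.25 Hz

B is above A, so f_B = 580 + 3 = 583 Hz.
B–C: Beat frequency = 22/8 = 2.75 Hz.
C is below B, so f_C = 583 − 2.75 = 580.25 Hz.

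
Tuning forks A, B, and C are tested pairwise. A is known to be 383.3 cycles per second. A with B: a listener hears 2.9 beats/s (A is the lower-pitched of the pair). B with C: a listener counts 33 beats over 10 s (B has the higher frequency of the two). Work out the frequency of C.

B is above A, so f_B = 383.3 + 2.9 = 386.2 Hz.
B–C: Beat frequency = 33/10 = 3.3 Hz.
C is below B, so f_C = 386.2 − 3.3 = 382.9 Hz.

382.9 Hz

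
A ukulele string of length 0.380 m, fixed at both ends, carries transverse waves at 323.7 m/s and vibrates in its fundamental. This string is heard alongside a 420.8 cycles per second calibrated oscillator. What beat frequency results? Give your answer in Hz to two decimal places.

For a string fixed at both ends, f_n = n·v/(2L) = 1·323.7/(2·0.380) = 425.9211 Hz.
f_beat = |425.9211 − 420.8| = 5.12 Hz.

5.12 Hz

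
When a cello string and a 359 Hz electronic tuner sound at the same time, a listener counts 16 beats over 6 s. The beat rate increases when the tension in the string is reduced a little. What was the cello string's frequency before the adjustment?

Beat frequency = 16/6 = 2.6667 Hz.
|f − 359| = 2.6667, so the cello string was at either 356.3333 Hz or 361.6667 Hz.
Lower tension means lower frequency; the adjustment lowers the cello string's frequency.
The beat rate rose, so the adjustment moved the cello string further from 359 Hz — it was already below the reference.

356.3333 Hz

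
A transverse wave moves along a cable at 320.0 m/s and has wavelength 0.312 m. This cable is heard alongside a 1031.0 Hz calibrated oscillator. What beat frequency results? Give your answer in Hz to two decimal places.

Source frequency f = v/λ = 320.0/0.312 = 1025.6410 Hz.
f_beat = |1025.6410 − 1031.0| = 5.36 Hz.

5.36 Hz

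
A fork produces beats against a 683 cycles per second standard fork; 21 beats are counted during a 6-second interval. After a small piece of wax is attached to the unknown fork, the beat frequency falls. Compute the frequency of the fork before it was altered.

Beat frequency = 21/6 = 3.5 Hz.
|f − 683| = 3.5, so the fork was at either 679.5 Hz or 686.5 Hz.
Loading a fork with wax lowers its frequency; the adjustment lowers the fork's frequency.
The beat rate fell, so the adjustment moved the fork toward 683 Hz — it must have started above the reference.

686.5 Hz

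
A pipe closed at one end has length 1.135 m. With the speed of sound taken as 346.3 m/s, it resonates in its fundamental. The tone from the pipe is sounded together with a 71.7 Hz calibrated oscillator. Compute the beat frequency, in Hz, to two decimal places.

4.58 Hz

Closed pipe (odd harmonics): f_n = n·v/(4L) = 1·346.3/(4·1.135) = 76.2775 Hz.
f_beat = |76.2775 − 71.7| = 4.58 Hz.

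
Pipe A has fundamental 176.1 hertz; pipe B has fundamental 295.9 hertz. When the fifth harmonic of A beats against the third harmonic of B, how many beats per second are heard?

Fifth harmonic of the first: 5·176.1 = 880.5 Hz.
Third harmonic of the second: 3·295.9 = 887.7 Hz.
f_beat = |880.5 − 887.7| = 7.2 Hz.

7.2 Hz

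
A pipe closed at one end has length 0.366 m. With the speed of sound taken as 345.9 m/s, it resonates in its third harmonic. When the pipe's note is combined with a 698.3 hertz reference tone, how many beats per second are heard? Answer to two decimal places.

Closed pipe (odd harmonics): f_n = n·v/(4L) = 3·345.9/(4·0.366) = 708.8115 Hz.
f_beat = |708.8115 − 698.3| = 10.51 Hz.

10.51 Hz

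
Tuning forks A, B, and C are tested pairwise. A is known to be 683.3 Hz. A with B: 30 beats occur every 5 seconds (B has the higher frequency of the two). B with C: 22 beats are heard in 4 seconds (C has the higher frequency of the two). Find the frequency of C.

694.8 Hz

A–B: Beat frequency = 30/5 = 6 Hz.
B is above A, so f_B = 683.3 + 6 = 689.3 Hz.
B–C: Beat frequency = 22/4 = 5.5 Hz.
C is above B, so f_C = 689.3 + 5.5 = 694.8 Hz.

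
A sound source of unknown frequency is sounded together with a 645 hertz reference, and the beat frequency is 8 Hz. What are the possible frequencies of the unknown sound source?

637 Hz or 653 Hz

|f − 645| = 8, so f = 645 ± 8.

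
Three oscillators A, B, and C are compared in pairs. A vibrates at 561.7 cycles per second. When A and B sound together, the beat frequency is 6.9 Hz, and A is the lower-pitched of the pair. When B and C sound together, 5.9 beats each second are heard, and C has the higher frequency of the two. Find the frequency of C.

574.5 Hz

B is above A, so f_B = 561.7 + 6.9 = 568.6 Hz.
C is above B, so f_C = 568.6 + 5.9 = 574.5 Hz.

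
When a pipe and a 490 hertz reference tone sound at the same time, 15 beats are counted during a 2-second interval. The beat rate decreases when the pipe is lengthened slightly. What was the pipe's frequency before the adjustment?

497.5 Hz

Beat frequency = 15/2 = 7.5 Hz.
|f − 490| = 7.5, so the pipe was at either 482.5 Hz or 497.5 Hz.
A longer pipe has a lower fundamental; the adjustment lowers the pipe's frequency.
The beat rate fell, so the adjustment moved the pipe toward 490 Hz — it must have started above the reference.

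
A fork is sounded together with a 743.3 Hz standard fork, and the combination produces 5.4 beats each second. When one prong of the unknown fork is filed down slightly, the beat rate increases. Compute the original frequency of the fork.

748.7 Hz

|f − 743.3| = 5.4, so the fork was at either 737.9 Hz or 748.7 Hz.
Filing a prong removes mass and raises the fork's frequency; the adjustment raises the fork's frequency.
The beat rate rose, so the adjustment moved the fork further from 743.3 Hz — it was already above the reference.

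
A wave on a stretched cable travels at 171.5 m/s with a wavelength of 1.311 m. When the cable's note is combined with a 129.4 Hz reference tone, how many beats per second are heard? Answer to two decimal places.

Source frequency f = v/λ = 171.5/1.311 = 130.8162 Hz.
f_beat = |130.8162 − 129.4| = 1.42 Hz.

1.42 Hz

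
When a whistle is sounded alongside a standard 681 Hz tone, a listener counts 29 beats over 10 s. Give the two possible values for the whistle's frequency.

Beat frequency = 29/10 = 2.9 Hz.
|f − 681| = 2.9, so f = 681 ± 2.9.

678.1 Hz or 683.9 Hz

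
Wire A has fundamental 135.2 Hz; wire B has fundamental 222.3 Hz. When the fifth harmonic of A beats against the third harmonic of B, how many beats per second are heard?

9.1 Hz

Fifth harmonic of the first: 5·135.2 = 676.0 Hz.
Third harmonic of the second: 3·222.3 = 666.9 Hz.
f_beat = |676.0 − 666.9| = 9.1 Hz.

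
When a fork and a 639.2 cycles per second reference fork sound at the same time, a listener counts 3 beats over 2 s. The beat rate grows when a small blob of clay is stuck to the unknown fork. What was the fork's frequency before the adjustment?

637.7 Hz

Beat frequency = 3/2 = 1.5 Hz.
|f − 639.2| = 1.5, so the fork was at either 637.7 Hz or 640.7 Hz.
Adding mass to a fork lowers its frequency; the adjustment lowers the fork's frequency.
The beat rate rose, so the adjustment moved the fork further from 639.2 Hz — it was already below the reference.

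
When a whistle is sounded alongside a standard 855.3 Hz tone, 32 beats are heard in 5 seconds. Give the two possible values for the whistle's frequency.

Beat frequency = 32/5 = 6.4 Hz.
|f − 855.3| = 6.4, so f = 855.3 ± 6.4.

848.9 Hz or 861.7 Hz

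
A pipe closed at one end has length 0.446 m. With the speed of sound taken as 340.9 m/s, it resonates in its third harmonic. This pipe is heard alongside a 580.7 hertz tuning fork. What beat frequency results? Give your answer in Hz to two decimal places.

7.44 Hz

Closed pipe (odd harmonics): f_n = n·v/(4L) = 3·340.9/(4·0.446) = 573.2623 Hz.
f_beat = |573.2623 − 580.7| = 7.44 Hz.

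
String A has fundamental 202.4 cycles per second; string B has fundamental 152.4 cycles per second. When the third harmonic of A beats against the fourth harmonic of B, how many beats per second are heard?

Third harmonic of the first: 3·202.4 = 607.2 Hz.
Fourth harmonic of the second: 4·152.4 = 609.6 Hz.
f_beat = |607.2 − 609.6| = 2.4 Hz.

2.4 Hz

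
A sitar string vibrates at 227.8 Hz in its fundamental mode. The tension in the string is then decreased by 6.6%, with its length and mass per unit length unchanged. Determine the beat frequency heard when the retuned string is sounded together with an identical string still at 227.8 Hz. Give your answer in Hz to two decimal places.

7.65 Hz

For a string, f ∝ √T, so the new frequency is 227.8·√0.934 = 220.1543 Hz.
f_beat = |220.1543 − 227.8| = 7.65 Hz.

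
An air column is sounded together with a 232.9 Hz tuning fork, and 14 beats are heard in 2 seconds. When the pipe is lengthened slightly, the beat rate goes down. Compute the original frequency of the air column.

239.9 Hz

Beat frequency = 14/2 = 7 Hz.
|f − 232.9| = 7, so the air column was at either 225.9 Hz or 239.9 Hz.
A longer pipe has a lower fundamental; the adjustment lowers the air column's frequency.
The beat rate fell, so the adjustment moved the air column toward 232.9 Hz — it must have started above the reference.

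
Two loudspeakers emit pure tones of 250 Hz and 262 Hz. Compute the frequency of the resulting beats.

Beats arise from superposition of two nearby frequencies; the beat rate is |f₁ − f₂|.
|250 − 262| = 12 Hz.

12 Hz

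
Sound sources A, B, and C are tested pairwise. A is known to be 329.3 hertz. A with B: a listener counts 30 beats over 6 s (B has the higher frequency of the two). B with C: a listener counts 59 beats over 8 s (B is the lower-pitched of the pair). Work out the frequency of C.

341.675 Hz

A–B: Beat frequency = 30/6 = 5 Hz.
B is above A, so f_B = 329.3 + 5 = 334.3 Hz.
B–C: Beat frequency = 59/8 = 7.375 Hz.
C is above B, so f_C = 334.3 + 7.375 = 341.675 Hz.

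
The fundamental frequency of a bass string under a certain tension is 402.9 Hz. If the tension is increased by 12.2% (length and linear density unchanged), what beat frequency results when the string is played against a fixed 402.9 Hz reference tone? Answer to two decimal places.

23.87 Hz

For a string, f ∝ √T, so the new frequency is 402.9·√1.122 = 426.7698 Hz.
f_beat = |426.7698 − 402.9| = 23.87 Hz.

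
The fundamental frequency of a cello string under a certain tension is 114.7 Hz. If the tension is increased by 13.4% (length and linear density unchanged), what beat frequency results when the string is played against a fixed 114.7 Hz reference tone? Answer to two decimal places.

For a string, f ∝ √T, so the new frequency is 114.7·√1.134 = 122.1434 Hz.
f_beat = |122.1434 − 114.7| = 7.44 Hz.

7.44 Hz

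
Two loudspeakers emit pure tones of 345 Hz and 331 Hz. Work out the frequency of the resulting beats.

Beats arise from superposition of two nearby frequencies; the beat rate is |f₁ − f₂|.
|345 − 331| = 14 Hz.

14 Hz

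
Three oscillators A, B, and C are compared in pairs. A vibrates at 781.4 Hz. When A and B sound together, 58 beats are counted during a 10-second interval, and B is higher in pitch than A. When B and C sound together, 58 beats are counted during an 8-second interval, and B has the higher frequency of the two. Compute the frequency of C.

779.95 Hz

A–B: Beat frequency = 58/10 = 5.8 Hz.
B is above A, so f_B = 781.4 + 5.8 = 787.2 Hz.
B–C: Beat frequency = 58/8 = 7.25 Hz.
C is below B, so f_C = 787.2 − 7.25 = 779.95 Hz.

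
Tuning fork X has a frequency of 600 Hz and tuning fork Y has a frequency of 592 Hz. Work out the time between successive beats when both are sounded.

f_beat = |600 − 592| = 8 Hz.
Beat period T = 1 / f_beat = 1 / 8 s.

0.125 s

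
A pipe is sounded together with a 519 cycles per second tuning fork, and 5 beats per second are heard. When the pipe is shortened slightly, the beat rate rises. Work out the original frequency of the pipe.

524 Hz

|f − 519| = 5, so the pipe was at either 514 Hz or 524 Hz.
A shorter pipe has a higher fundamental; the adjustment raises the pipe's frequency.
The beat rate rose, so the adjustment moved the pipe further from 519 Hz — it was already above the reference.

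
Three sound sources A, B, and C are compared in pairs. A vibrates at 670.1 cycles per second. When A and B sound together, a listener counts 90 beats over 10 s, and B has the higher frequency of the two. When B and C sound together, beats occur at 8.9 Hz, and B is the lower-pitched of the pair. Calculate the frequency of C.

A–B: Beat frequency = 90/10 = 9 Hz.
B is above A, so f_B = 670.1 + 9 = 679.1 Hz.
C is above B, so f_C = 679.1 + 8.9 = 688 Hz.

688 Hz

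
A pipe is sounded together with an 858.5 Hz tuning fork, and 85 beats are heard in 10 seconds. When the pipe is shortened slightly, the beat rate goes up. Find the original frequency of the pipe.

867 Hz

Beat frequency = 85/10 = 8.5 Hz.
|f − 858.5| = 8.5, so the pipe was at either 850 Hz or 867 Hz.
A shorter pipe has a higher fundamental; the adjustment raises the pipe's frequency.
The beat rate rose, so the adjustment moved the pipe further from 858.5 Hz — it was already above the reference.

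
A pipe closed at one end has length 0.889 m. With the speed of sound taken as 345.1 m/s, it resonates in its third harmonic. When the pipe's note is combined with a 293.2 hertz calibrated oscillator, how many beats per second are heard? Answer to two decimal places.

2.06 Hz

Closed pipe (odd harmonics): f_n = n·v/(4L) = 3·345.1/(4·0.889) = 291.1417 Hz.
f_beat = |291.1417 − 293.2| = 2.06 Hz.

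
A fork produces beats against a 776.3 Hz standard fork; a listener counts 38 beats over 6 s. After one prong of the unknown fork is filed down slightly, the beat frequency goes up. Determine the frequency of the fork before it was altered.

782.6333 Hz

Beat frequency = 38/6 = 6.3333 Hz.
|f − 776.3| = 6.3333, so the fork was at either 769.9667 Hz or 782.6333 Hz.
Filing a prong removes mass and raises the fork's frequency; the adjustment raises the fork's frequency.
The beat rate rose, so the adjustment moved the fork further from 776.3 Hz — it was already above the reference.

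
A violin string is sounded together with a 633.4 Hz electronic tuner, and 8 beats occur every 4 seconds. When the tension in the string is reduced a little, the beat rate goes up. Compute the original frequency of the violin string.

631.4 Hz

Beat frequency = 8/4 = 2 Hz.
|f − 633.4| = 2, so the violin string was at either 631.4 Hz or 635.4 Hz.
Lower tension means lower frequency; the adjustment lowers the violin string's frequency.
The beat rate rose, so the adjustment moved the violin string further from 633.4 Hz — it was already below the reference.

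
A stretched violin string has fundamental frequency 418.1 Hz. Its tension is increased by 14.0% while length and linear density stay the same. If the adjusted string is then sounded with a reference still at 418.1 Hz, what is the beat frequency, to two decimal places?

For a string, f ∝ √T, so the new frequency is 418.1·√1.140 = 446.4086 Hz.
f_beat = |446.4086 − 418.1| = 28.31 Hz.

28.31 Hz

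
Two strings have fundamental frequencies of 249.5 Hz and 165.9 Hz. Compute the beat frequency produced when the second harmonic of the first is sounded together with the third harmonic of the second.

Second harmonic of the first: 2·249.5 = 499.0 Hz.
Third harmonic of the second: 3·165.9 = 497.7 Hz.
f_beat = |499.0 − 497.7| = 1.3 Hz.

1.3 Hz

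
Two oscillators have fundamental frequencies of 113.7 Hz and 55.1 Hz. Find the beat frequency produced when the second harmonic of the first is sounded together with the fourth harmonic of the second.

Second harmonic of the first: 2·113.7 = 227.4 Hz.
Fourth harmonic of the second: 4·55.1 = 220.4 Hz.
f_beat = |227.4 − 220.4| = 7.0 Hz.

7.0 Hz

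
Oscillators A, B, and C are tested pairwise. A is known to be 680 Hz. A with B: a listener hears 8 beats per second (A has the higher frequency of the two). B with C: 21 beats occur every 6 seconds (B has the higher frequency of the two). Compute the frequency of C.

668.5 Hz

B is below A, so f_B = 680 − 8 = 672 Hz.
B–C: Beat frequency = 21/6 = 3.5 Hz.
C is below B, so f_C = 672 − 3.5 = 668.5 Hz.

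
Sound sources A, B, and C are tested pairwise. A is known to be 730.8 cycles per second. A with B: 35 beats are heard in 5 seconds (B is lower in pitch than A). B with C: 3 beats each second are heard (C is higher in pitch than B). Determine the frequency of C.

A–B: Beat frequency = 35/5 = 7 Hz.
B is below A, so f_B = 730.8 − 7 = 723.8 Hz.
C is above B, so f_C = 723.8 + 3 = 726.8 Hz.

726.8 Hz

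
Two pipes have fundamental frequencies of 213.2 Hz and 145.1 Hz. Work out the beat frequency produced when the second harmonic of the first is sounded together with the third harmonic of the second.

Second harmonic of the first: 2·213.2 = 426.4 Hz.
Third harmonic of the second: 3·145.1 = 435.3 Hz.
f_beat = |426.4 − 435.3| = 8.9 Hz.

8.9 Hz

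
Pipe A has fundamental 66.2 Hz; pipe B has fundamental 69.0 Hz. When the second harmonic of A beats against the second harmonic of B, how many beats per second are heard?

Second harmonic of the first: 2·66.2 = 132.4 Hz.
Second harmonic of the second: 2·69.0 = 138.0 Hz.
f_beat = |132.4 − 138.0| = 5.6 Hz.

5.6 Hz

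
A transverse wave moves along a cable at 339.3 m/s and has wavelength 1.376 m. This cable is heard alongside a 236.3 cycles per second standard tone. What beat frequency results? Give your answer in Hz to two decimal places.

10.28 Hz

Source frequency f = v/λ = 339.3/1.376 = 246.5843 Hz.
f_beat = |246.5843 − 236.3| = 10.28 Hz.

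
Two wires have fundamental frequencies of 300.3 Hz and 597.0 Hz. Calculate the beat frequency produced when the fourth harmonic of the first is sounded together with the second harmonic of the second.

Fourth harmonic of the first: 4·300.3 = 1201.2 Hz.
Second harmonic of the second: 2·597.0 = 1194.0 Hz.
f_beat = |1201.2 − 1194.0| = 7.2 Hz.

7.2 Hz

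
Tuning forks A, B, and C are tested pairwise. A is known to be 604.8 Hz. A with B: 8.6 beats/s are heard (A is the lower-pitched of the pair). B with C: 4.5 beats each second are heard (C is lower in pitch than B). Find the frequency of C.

608.9 Hz

B is above A, so f_B = 604.8 + 8.6 = 613.4 Hz.
C is below B, so f_C = 613.4 − 4.5 = 608.9 Hz.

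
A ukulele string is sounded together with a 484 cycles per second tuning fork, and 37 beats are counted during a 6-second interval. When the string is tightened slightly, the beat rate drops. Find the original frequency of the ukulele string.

477.8333 Hz

Beat frequency = 37/6 = 6.1667 Hz.
|f − 484| = 6.1667, so the ukulele string was at either 477.8333 Hz or 490.1667 Hz.
Increasing tension raises a string's frequency; the adjustment raises the ukulele string's frequency.
The beat rate fell, so the adjustment moved the ukulele string toward 484 Hz — it must have started below the reference.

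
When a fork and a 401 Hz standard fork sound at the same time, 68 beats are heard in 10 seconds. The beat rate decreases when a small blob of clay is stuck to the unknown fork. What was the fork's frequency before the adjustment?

407.8 Hz

Beat frequency = 68/10 = 6.8 Hz.
|f − 401| = 6.8, so the fork was at either 394.2 Hz or 407.8 Hz.
Adding mass to a fork lowers its frequency; the adjustment lowers the fork's frequency.
The beat rate fell, so the adjustment moved the fork toward 401 Hz — it must have started above the reference.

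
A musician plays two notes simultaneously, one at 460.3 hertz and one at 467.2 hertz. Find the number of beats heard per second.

f_beat = |f₁ − f₂|.
|460.3 − 467.2| = 6.9 Hz.

6.9 Hz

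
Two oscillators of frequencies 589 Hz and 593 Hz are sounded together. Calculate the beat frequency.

4 Hz

The beat frequency equals the magnitude of the frequency difference.
|589 − 593| = 4 Hz.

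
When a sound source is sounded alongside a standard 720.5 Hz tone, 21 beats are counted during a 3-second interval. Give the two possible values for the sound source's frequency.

Beat frequency = 21/3 = 7 Hz.
|f − 720.5| = 7, so f = 720.5 ± 7.

713.5 Hz or 727.5 Hz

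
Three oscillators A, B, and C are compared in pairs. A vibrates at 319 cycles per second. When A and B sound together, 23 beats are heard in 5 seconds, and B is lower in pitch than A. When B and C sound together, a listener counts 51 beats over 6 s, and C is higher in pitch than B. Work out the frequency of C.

A–B: Beat frequency = 23/5 = 4.6 Hz.
B is below A, so f_B = 319 − 4.6 = 314.4 Hz.
B–C: Beat frequency = 51/6 = 8.5 Hz.
C is above B, so f_C = 314.4 + 8.5 = 322.9 Hz.

322.9 Hz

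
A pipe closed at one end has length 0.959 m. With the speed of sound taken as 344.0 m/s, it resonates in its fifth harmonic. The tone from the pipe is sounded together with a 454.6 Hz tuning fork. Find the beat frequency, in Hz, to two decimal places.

Closed pipe (odd harmonics): f_n = n·v/(4L) = 5·344.0/(4·0.959) = 448.3837 Hz.
f_beat = |448.3837 − 454.6| = 6.22 Hz.

6.22 Hz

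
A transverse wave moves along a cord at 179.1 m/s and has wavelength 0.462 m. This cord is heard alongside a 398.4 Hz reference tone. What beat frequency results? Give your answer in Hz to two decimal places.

Source frequency f = v/λ = 179.1/0.462 = 387.6623 Hz.
f_beat = |387.6623 − 398.4| = 10.74 Hz.

10.74 Hz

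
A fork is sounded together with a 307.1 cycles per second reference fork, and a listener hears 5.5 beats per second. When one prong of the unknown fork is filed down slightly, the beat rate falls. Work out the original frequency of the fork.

301.6 Hz

|f − 307.1| = 5.5, so the fork was at either 301.6 Hz or 312.6 Hz.
Filing a prong removes mass and raises the fork's frequency; the adjustment raises the fork's frequency.
The beat rate fell, so the adjustment moved the fork toward 307.1 Hz — it must have started below the reference.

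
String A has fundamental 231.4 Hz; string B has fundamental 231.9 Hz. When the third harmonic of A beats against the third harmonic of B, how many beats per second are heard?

Third harmonic of the first: 3·231.4 = 694.2 Hz.
Third harmonic of the second: 3·231.9 = 695.7 Hz.
f_beat = |694.2 − 695.7| = 1.5 Hz.

1.5 Hz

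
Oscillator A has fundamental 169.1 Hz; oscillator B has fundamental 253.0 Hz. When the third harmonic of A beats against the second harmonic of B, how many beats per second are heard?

Third harmonic of the first: 3·169.1 = 507.3 Hz.
Second harmonic of the second: 2·253.0 = 506.0 Hz.
f_beat = |507.3 − 506.0| = 1.3 Hz.

1.3 Hz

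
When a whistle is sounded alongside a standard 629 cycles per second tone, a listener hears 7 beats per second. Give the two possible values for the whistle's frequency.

|f − 629| = 7, so f = 629 ± 7.

622 Hz or 636 Hz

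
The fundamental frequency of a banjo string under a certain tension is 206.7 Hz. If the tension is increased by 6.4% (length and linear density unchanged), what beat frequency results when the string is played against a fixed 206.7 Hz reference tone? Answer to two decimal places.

6.51 Hz

For a string, f ∝ √T, so the new frequency is 206.7·√1.064 = 213.2118 Hz.
f_beat = |213.2118 − 206.7| = 6.51 Hz.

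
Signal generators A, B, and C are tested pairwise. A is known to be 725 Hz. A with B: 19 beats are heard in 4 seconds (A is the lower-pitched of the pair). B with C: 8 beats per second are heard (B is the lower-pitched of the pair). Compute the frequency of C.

737.75 Hz

A–B: Beat frequency = 19/4 = 4.75 Hz.
B is above A, so f_B = 725 + 4.75 = 729.75 Hz.
C is above B, so f_C = 729.75 + 8 = 737.75 Hz.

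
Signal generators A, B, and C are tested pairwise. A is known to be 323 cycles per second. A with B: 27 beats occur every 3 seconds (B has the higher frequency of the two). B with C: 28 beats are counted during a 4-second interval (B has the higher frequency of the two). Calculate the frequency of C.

325 Hz

A–B: Beat frequency = 27/3 = 9 Hz.
B is above A, so f_B = 323 + 9 = 332 Hz.
B–C: Beat frequency = 28/4 = 7 Hz.
C is below B, so f_C = 332 − 7 = 325 Hz.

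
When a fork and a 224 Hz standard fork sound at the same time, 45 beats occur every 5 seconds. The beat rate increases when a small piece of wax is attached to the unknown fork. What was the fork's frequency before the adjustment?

215 Hz

Beat frequency = 45/5 = 9 Hz.
|f − 224| = 9, so the fork was at either 215 Hz or 233 Hz.
Loading a fork with wax lowers its frequency; the adjustment lowers the fork's frequency.
The beat rate rose, so the adjustment moved the fork further from 224 Hz — it was already below the reference.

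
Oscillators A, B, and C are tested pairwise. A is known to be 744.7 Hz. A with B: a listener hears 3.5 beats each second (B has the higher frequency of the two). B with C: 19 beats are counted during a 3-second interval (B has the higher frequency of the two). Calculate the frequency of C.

741.8667 Hz

B is above A, so f_B = 744.7 + 3.5 = 748.2 Hz.
B–C: Beat frequency = 19/3 = 6.3333 Hz.
C is below B, so f_C = 748.2 − 6.3333 = 741.8667 Hz.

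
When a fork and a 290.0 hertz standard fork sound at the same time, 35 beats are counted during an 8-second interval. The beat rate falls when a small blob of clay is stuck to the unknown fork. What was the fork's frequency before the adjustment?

Beat frequency = 35/8 = 4.375 Hz.
|f − 290.0| = 4.375, so the fork was at either 285.625 Hz or 294.375 Hz.
Adding mass to a fork lowers its frequency; the adjustment lowers the fork's frequency.
The beat rate fell, so the adjustment moved the fork toward 290.0 Hz — it must have started above the reference.

294.375 Hz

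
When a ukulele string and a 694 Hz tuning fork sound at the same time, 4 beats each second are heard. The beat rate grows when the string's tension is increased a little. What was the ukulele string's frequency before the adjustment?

|f − 694| = 4, so the ukulele string was at either 690 Hz or 698 Hz.
Higher tension means higher frequency; the adjustment raises the ukulele string's frequency.
The beat rate rose, so the adjustment moved the ukulele string further from 694 Hz — it was already above the reference.

698 Hz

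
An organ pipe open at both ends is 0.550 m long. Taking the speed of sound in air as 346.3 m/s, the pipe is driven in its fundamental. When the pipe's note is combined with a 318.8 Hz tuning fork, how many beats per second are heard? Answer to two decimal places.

3.98 Hz

Open pipe: f_n = n·v/(2L) = 1·346.3/(2·0.550) = 314.8182 Hz.
f_beat = |314.8182 − 318.8| = 3.98 Hz.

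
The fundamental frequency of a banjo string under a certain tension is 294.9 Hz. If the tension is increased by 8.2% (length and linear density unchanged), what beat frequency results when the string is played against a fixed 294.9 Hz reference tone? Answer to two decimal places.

11.85 Hz

For a string, f ∝ √T, so the new frequency is 294.9·√1.082 = 306.7527 Hz.
f_beat = |306.7527 − 294.9| = 11.85 Hz.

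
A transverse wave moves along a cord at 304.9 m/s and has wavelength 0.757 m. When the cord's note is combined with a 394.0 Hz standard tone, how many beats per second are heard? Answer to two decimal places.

Source frequency f = v/λ = 304.9/0.757 = 402.7741 Hz.
f_beat = |402.7741 − 394.0| = 8.77 Hz.

8.77 Hz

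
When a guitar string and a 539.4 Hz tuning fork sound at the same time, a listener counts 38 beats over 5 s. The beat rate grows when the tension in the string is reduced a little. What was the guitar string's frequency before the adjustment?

531.8 Hz

Beat frequency = 38/5 = 7.6 Hz.
|f − 539.4| = 7.6, so the guitar string was at either 531.8 Hz or 547 Hz.
Lower tension means lower frequency; the adjustment lowers the guitar string's frequency.
The beat rate rose, so the adjustment moved the guitar string further from 539.4 Hz — it was already below the reference.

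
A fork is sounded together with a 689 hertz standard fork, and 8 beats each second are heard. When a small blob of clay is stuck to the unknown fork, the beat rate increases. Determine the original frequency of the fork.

|f − 689| = 8, so the fork was at either 681 Hz or 697 Hz.
Adding mass to a fork lowers its frequency; the adjustment lowers the fork's frequency.
The beat rate rose, so the adjustment moved the fork further from 689 Hz — it was already below the reference.

681 Hz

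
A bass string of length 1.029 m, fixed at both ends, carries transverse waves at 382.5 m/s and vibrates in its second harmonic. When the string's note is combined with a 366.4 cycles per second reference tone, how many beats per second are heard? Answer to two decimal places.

5.32 Hz

For a string fixed at both ends, f_n = n·v/(2L) = 2·382.5/(2·1.029) = 371.7201 Hz.
f_beat = |371.7201 − 366.4| = 5.32 Hz.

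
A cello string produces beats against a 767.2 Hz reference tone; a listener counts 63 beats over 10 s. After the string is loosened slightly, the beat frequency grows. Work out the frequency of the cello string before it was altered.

Beat frequency = 63/10 = 6.3 Hz.
|f − 767.2| = 6.3, so the cello string was at either 760.9 Hz or 773.5 Hz.
Reducing tension lowers a string's frequency; the adjustment lowers the cello string's frequency.
The beat rate rose, so the adjustment moved the cello string further from 767.2 Hz — it was already below the reference.

760.9 Hz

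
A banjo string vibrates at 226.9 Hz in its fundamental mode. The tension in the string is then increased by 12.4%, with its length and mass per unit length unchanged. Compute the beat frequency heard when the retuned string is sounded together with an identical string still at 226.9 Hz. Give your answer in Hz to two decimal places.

For a string, f ∝ √T, so the new frequency is 226.9·√1.124 = 240.5568 Hz.
f_beat = |240.5568 − 226.9| = 13.66 Hz.

13.66 Hz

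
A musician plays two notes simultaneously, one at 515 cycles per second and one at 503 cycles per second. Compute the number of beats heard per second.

The beat frequency equals the magnitude of the frequency difference.
|515 − 503| = 12 Hz.

12 Hz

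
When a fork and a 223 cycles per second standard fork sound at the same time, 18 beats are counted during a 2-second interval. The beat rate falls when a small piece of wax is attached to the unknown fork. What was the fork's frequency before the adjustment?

232 Hz

Beat frequency = 18/2 = 9 Hz.
|f − 223| = 9, so the fork was at either 214 Hz or 232 Hz.
Loading a fork with wax lowers its frequency; the adjustment lowers the fork's frequency.
The beat rate fell, so the adjustment moved the fork toward 223 Hz — it must have started above the reference.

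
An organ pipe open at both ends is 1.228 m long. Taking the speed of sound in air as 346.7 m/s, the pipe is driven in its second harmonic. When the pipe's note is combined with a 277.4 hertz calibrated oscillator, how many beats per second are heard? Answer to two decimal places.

4.93 Hz

Open pipe: f_n = n·v/(2L) = 2·346.7/(2·1.228) = 282.3290 Hz.
f_beat = |282.3290 − 277.4| = 4.93 Hz.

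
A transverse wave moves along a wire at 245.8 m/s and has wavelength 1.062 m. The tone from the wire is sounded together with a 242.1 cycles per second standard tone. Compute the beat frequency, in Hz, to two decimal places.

Source frequency f = v/λ = 245.8/1.062 = 231.4501 Hz.
f_beat = |231.4501 − 242.1| = 10.65 Hz.

10.65 Hz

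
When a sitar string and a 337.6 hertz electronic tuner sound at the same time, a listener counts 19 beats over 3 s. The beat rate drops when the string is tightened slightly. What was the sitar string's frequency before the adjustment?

Beat frequency = 19/3 = 6.3333 Hz.
|f − 337.6| = 6.3333, so the sitar string was at either 331.2667 Hz or 343.9333 Hz.
Increasing tension raises a string's frequency; the adjustment raises the sitar string's frequency.
The beat rate fell, so the adjustment moved the sitar string toward 337.6 Hz — it must have started below the reference.

331.2667 Hz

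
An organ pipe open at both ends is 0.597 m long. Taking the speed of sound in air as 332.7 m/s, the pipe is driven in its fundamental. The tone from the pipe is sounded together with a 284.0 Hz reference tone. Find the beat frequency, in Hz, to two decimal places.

5.36 Hz

Open pipe: f_n = n·v/(2L) = 1·332.7/(2·0.597) = 278.6432 Hz.
f_beat = |278.6432 − 284.0| = 5.36 Hz.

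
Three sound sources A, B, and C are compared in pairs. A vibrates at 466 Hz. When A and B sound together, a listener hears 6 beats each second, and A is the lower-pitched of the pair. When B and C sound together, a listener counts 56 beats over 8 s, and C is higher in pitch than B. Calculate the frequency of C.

479 Hz

B is above A, so f_B = 466 + 6 = 472 Hz.
B–C: Beat frequency = 56/8 = 7 Hz.
C is above B, so f_C = 472 + 7 = 479 Hz.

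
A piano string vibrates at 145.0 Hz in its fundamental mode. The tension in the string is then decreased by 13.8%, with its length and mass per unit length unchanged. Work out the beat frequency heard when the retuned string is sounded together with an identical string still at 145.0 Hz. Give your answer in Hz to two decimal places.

For a string, f ∝ √T, so the new frequency is 145.0·√0.862 = 134.6237 Hz.
f_beat = |134.6237 − 145.0| = 10.38 Hz.

10.38 Hz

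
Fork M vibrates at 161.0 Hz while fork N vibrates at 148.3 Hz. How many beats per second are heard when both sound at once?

f_beat = |f₁ − f₂|.
|161.0 − 148.3| = 12.7 Hz.

12.7 Hz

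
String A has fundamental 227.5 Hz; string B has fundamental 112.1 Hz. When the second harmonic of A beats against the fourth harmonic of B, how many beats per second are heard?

6.6 Hz

Second harmonic of the first: 2·227.5 = 455.0 Hz.
Fourth harmonic of the second: 4·112.1 = 448.4 Hz.
f_beat = |455.0 − 448.4| = 6.6 Hz.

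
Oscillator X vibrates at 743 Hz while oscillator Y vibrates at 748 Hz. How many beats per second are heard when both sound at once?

5 Hz

Beats arise from superposition of two nearby frequencies; the beat rate is |f₁ − f₂|.
|743 − 748| = 5 Hz.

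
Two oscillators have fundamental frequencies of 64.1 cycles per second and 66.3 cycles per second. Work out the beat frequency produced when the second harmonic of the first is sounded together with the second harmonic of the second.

Second harmonic of the first: 2·64.1 = 128.2 Hz.
Second harmonic of the second: 2·66.3 = 132.6 Hz.
f_beat = |128.2 − 132.6| = 4.4 Hz.

4.4 Hz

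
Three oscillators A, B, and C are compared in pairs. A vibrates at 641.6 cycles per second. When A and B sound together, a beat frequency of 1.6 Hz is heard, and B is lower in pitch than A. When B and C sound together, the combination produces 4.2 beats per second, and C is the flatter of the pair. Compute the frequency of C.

B is below A, so f_B = 641.6 − 1.6 = 640 Hz.
C is below B, so f_C = 640 − 4.2 = 635.8 Hz.

635.8 Hz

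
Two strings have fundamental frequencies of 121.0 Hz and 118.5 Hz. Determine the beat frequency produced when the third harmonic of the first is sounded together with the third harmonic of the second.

Third harmonic of the first: 3·121.0 = 363.0 Hz.
Third harmonic of the second: 3·118.5 = 355.5 Hz.
f_beat = |363.0 − 355.5| = 7.5 Hz.

7.5 Hz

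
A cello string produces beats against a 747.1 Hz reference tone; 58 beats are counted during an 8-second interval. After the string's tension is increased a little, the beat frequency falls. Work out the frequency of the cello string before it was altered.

739.85 Hz

Beat frequency = 58/8 = 7.25 Hz.
|f − 747.1| = 7.25, so the cello string was at either 739.85 Hz or 754.35 Hz.
Higher tension means higher frequency; the adjustment raises the cello string's frequency.
The beat rate fell, so the adjustment moved the cello string toward 747.1 Hz — it must have started below the reference.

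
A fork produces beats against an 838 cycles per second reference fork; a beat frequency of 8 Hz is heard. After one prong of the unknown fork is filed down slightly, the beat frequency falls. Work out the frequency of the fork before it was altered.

|f − 838| = 8, so the fork was at either 830 Hz or 846 Hz.
Filing a prong removes mass and raises the fork's frequency; the adjustment raises the fork's frequency.
The beat rate fell, so the adjustment moved the fork toward 838 Hz — it must have started below the reference.

830 Hz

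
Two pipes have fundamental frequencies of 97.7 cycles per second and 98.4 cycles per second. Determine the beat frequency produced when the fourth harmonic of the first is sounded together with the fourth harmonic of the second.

Fourth harmonic of the first: 4·97.7 = 390.8 Hz.
Fourth harmonic of the second: 4·98.4 = 393.6 Hz.
f_beat = |390.8 − 393.6| = 2.8 Hz.

2.8 Hz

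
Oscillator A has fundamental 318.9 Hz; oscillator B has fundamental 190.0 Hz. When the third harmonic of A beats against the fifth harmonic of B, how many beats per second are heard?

6.7 Hz

Third harmonic of the first: 3·318.9 = 956.7 Hz.
Fifth harmonic of the second: 5·190.0 = 950.0 Hz.
f_beat = |956.7 − 950.0| = 6.7 Hz.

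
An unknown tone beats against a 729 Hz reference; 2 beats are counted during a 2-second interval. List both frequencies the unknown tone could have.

Beat frequency = 2/2 = 1 Hz.
|f − 729| = 1, so f = 729 ± 1.

728 Hz or 730 Hz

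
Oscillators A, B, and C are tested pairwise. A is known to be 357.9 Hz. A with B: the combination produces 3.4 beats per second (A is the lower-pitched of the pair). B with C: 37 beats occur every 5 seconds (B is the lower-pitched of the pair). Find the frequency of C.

368.7 Hz

B is above A, so f_B = 357.9 + 3.4 = 361.3 Hz.
B–C: Beat frequency = 37/5 = 7.4 Hz.
C is above B, so f_C = 361.3 + 7.4 = 368.7 Hz.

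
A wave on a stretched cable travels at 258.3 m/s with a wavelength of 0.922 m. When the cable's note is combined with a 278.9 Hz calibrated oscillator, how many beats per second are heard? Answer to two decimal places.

Source frequency f = v/λ = 258.3/0.922 = 280.1518 Hz.
f_beat = |280.1518 − 278.9| = 1.25 Hz.

1.25 Hz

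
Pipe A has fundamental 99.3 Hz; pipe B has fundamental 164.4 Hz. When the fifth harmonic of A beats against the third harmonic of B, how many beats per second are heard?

3.3 Hz

Fifth harmonic of the first: 5·99.3 = 496.5 Hz.
Third harmonic of the second: 3·164.4 = 493.2 Hz.
f_beat = |496.5 − 493.2| = 3.3 Hz.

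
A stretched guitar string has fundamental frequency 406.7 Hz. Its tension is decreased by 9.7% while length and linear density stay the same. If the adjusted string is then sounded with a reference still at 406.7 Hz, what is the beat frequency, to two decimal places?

20.23 Hz

For a string, f ∝ √T, so the new frequency is 406.7·√0.903 = 386.4720 Hz.
f_beat = |386.4720 − 406.7| = 20.23 Hz.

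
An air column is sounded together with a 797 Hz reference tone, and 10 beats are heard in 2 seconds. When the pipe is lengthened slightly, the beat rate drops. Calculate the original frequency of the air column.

802 Hz

Beat frequency = 10/2 = 5 Hz.
|f − 797| = 5, so the air column was at either 792 Hz or 802 Hz.
A longer pipe has a lower fundamental; the adjustment lowers the air column's frequency.
The beat rate fell, so the adjustment moved the air column toward 797 Hz — it must have started above the reference.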